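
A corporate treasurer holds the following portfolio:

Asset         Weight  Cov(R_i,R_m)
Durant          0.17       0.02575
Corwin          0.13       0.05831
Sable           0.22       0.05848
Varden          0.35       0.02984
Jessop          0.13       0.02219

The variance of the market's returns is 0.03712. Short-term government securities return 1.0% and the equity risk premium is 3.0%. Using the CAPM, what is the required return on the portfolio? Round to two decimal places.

β_Durant = 0.02575 / 0.03712 = 0.6937
β_Corwin = 0.05831 / 0.03712 = 1.5709
β_Sable = 0.05848 / 0.03712 = 1.5754
β_Varden = 0.02984 / 0.03712 = 0.8039
β_Jessop = 0.02219 / 0.03712 = 0.5978
β_P = Σ w_i β_i = 0.17×0.6937 + 0.13×1.5709 + 0.22×1.5754 + 0.35×0.8039 + 0.13×0.5978 = 1.0278
E(R_P) = R_f + β_P × MRP = 1.0% + 1.0278 × 3.0% = 4.08%

4.08%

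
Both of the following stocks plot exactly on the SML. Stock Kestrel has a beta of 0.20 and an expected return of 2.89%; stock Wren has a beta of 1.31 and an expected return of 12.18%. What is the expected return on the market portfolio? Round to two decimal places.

9.59%

Both satisfy E(R) = R_f + β·MRP, so the slope of the SML is
MRP = (12.18% − 2.89%) / (1.31 − 0.20) = 9.29% / 1.11 = 8.3694%
R_f = E(R_Kestrel) − β_Kestrel·MRP = 2.89% − 0.20 × 8.3694% = 1.2161%
E(R_m) = R_f + MRP = 1.2161% + 8.3694% = 9.59%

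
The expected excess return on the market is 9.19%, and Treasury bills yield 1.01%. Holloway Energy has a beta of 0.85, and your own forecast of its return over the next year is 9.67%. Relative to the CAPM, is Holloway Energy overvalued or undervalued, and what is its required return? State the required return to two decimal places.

Required return = R_f + β·MRP = 1.01% + 0.85 × 9.19% = 8.82%
Forecast 9.67% > required 8.82% → the stock plots above the SML → undervalued.

Undervalued; required return 8.82%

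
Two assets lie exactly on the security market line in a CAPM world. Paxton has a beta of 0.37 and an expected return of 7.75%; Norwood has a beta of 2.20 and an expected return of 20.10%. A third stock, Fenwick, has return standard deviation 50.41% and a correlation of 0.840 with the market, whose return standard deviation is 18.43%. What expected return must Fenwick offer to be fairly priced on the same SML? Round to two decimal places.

MRP = (20.10% − 7.75%) / (2.20 − 0.37) = 6.7486%
R_f = 7.75% − 0.37 × 6.7486% = 5.2530%
β_Fenwick = ρ·σ_i/σ_m = 0.840 × 50.41 / 18.43 = 2.2976
E(R_Fenwick) = R_f + β × MRP = 5.2530% + 2.2976 × 6.7486% = 20.76%

20.76%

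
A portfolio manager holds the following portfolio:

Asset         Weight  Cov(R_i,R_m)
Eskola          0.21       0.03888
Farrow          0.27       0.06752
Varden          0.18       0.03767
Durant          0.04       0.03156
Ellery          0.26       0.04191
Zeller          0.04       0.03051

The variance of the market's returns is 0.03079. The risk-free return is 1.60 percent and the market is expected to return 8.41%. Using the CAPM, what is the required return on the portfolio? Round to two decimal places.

11.90%

β_Eskola = 0.03888 / 0.03079 = 1.2627
β_Farrow = 0.06752 / 0.03079 = 2.1929
β_Varden = 0.03767 / 0.03079 = 1.2234
β_Durant = 0.03156 / 0.03079 = 1.0250
β_Ellery = 0.04191 / 0.03079 = 1.3612
β_Zeller = 0.03051 / 0.03079 = 0.9909
β_P = Σ w_i β_i = 0.21×1.2627 + 0.27×2.1929 + 0.18×1.2234 + 0.04×1.0250 + 0.26×1.3612 + 0.04×0.9909 = 1.5120
MRP = 8.41% − 1.60% = 6.81%
E(R_P) = R_f + β_P × MRP = 1.60% + 1.5120 × 6.81% = 11.90%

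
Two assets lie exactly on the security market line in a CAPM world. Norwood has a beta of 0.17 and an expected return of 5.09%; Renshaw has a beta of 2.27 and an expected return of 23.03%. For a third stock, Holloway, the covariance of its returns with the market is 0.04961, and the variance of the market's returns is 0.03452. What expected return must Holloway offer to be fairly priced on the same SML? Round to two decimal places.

15.91%

MRP = (23.03% − 5.09%) / (2.27 − 0.17) = 8.5429%
R_f = 5.09% − 0.17 × 8.5429% = 3.6377%
β_Holloway = Cov / Var(R_m) = 0.04961 / 0.03452 = 1.4371
E(R_Holloway) = R_f + β × MRP = 3.6377% + 1.4371 × 8.5429% = 15.91%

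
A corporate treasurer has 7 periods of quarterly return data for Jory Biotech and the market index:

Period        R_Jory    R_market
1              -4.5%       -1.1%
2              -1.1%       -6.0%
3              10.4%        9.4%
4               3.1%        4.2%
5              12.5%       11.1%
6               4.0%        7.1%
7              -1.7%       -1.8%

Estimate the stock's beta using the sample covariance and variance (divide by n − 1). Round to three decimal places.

0.890

Mean R_i = (-4.5 − 1.1 + 10.4 + 3.1 + 12.5 + 4.0 − 1.7) / 7 = 3.2429%
Mean R_m = (-1.1 − 6.0 + 9.4 + 4.2 + 11.1 + 7.1 − 1.8) / 7 = 3.2714%
Σ(R_i − R̄_i)(R_m − R̄_m) = 218.2786  ⇒  Cov = 218.2786 / 6 = 36.3798
Σ(R_m − R̄_m)² = 245.1543  ⇒  Var(R_m) = 245.1543 / 6 = 40.8591
β = Cov / Var(R_m) = 36.3798 / 40.8591 = 0.8904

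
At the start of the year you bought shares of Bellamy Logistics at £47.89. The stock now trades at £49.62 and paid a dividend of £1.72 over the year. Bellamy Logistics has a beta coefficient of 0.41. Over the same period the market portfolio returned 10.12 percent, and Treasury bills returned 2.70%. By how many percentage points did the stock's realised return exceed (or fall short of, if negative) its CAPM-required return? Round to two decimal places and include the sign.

Realised HPR = (P1 + D1 − P0) / P0 = (49.62 + 1.72 − 47.89) / 47.89 = 3.45 / 47.89 = 7.2040%
MRP = 10.12% − 2.70% = 7.42%
CAPM required = R_f + β·MRP = 2.70% + 0.41 × 7.42% = 5.7422%
α = realised − required = 7.2040% − 5.7422% = +1.46%

+1.46%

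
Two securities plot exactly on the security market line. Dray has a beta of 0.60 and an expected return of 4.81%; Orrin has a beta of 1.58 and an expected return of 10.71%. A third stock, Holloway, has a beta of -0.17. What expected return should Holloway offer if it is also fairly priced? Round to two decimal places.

MRP (SML slope) = (10.71% − 4.81%) / (1.58 − 0.60) = 5.90% / 0.98 = 6.0204%
R_f (intercept) = 4.81% − 0.60 × 6.0204% = 1.1978%
E(R_Holloway) = R_f + β × MRP = 1.1978% + -0.17 × 6.0204% = 0.17%

0.17%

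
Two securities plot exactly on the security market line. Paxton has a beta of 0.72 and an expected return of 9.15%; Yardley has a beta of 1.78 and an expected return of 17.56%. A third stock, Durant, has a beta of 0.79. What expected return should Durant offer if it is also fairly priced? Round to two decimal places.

9.71%

MRP (SML slope) = (17.56% − 9.15%) / (1.78 − 0.72) = 8.41% / 1.06 = 7.9340%
R_f (intercept) = 9.15% − 0.72 × 7.9340% = 3.4375%
E(R_Durant) = R_f + β × MRP = 3.4375% + 0.79 × 7.9340% = 9.71%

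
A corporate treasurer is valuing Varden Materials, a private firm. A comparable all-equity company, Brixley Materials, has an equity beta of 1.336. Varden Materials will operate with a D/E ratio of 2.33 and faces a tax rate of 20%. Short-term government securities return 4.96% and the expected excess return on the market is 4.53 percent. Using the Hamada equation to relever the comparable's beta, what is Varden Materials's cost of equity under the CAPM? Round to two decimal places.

β_L = β_U × [1 + (1 − t)(D/E)] = 1.336 × [1 + (1 − 0.20) × 2.33]
    = 1.336 × [1 + 0.80 × 2.33] = 1.336 × 2.8640 = 3.8263
E(R) = R_f + β_L × MRP = 4.96% + 3.8263 × 4.53% = 22.29%

22.29%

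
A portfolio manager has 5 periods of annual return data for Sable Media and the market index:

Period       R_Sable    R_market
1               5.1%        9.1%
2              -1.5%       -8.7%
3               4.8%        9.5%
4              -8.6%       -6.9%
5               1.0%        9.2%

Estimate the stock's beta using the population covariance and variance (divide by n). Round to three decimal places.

0.489

Mean R_i = (5.1 − 1.5 + 4.8 − 8.6 + 1.0) / 5 = 0.1600%
Mean R_m = (9.1 − 8.7 + 9.5 − 6.9 + 9.2) / 5 = 2.4400%
Σ(R_i − R̄_i)(R_m − R̄_m) = 171.6480  ⇒  Cov = 171.6480 / 5 = 34.3296
Σ(R_m − R̄_m)² = 351.2320  ⇒  Var(R_m) = 351.2320 / 5 = 70.2464
β = Cov / Var(R_m) = 34.3296 / 70.2464 = 0.4887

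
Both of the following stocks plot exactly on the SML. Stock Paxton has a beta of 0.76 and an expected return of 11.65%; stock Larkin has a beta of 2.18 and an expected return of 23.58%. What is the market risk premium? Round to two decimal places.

Both satisfy E(R) = R_f + β·MRP, so the slope of the SML is
MRP = (23.58% − 11.65%) / (2.18 − 0.76) = 11.93% / 1.42 = 8.4014%

8.40%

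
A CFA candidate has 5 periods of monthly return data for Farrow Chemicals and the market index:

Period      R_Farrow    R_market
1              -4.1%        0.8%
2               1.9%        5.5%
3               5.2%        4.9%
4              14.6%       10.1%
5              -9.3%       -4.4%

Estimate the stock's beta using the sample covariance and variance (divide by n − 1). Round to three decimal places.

1.620

Mean R_i = (-4.1 + 1.9 + 5.2 + 14.6 − 9.3) / 5 = 1.6600%
Mean R_m = (0.8 + 5.5 + 4.9 + 10.1 − 4.4) / 5 = 3.3800%
Σ(R_i − R̄_i)(R_m − R̄_m) = 192.9760  ⇒  Cov = 192.9760 / 4 = 48.2440
Σ(R_m − R̄_m)² = 119.1480  ⇒  Var(R_m) = 119.1480 / 4 = 29.7870
β = Cov / Var(R_m) = 48.2440 / 29.7870 = 1.6196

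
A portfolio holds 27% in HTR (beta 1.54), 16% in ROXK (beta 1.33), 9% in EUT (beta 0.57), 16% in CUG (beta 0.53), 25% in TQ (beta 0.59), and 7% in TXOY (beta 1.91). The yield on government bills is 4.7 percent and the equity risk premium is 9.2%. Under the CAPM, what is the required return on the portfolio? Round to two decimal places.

β_P = Σ w_i β_i = 0.27×1.54 + 0.16×1.33 + 0.09×0.57 + 0.16×0.53 + 0.25×0.59 + 0.07×1.91 = 1.0459
E(R_P) = R_f + β_P × MRP = 4.7% + 1.0459 × 9.2% = 14.32%

14.32%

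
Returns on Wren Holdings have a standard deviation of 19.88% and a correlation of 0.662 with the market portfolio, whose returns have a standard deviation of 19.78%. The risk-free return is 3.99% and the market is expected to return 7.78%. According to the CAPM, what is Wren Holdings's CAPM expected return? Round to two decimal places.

6.51%

β = ρ × σ_i / σ_m = 0.662 × 19.88% / 19.78% = 0.6653
MRP = 7.78% − 3.99% = 3.79%
E(R) = 3.99% + 0.6653 × 3.79% = 6.51%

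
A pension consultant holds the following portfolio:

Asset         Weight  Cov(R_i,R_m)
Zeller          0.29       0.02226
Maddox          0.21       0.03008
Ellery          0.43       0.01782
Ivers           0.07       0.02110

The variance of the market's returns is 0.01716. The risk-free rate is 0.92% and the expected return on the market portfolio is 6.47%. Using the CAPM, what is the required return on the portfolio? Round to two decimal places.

β_Zeller = 0.02226 / 0.01716 = 1.2972
β_Maddox = 0.03008 / 0.01716 = 1.7529
β_Ellery = 0.01782 / 0.01716 = 1.0385
β_Ivers = 0.02110 / 0.01716 = 1.2296
β_P = Σ w_i β_i = 0.29×1.2972 + 0.21×1.7529 + 0.43×1.0385 + 0.07×1.2296 = 1.2769
MRP = 6.47% − 0.92% = 5.55%
E(R_P) = R_f + β_P × MRP = 0.92% + 1.2769 × 5.55% = 8.01%

8.01%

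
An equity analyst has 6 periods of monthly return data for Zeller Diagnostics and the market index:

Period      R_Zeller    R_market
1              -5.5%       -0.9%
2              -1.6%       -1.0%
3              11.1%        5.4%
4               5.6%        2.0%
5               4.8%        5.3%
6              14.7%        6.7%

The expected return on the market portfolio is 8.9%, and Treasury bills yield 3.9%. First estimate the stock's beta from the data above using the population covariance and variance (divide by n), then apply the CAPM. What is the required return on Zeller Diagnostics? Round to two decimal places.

Mean R_i = (-5.5 − 1.6 + 11.1 + 5.6 + 4.8 + 14.7) / 6 = 4.8500%
Mean R_m = (-0.9 − 1.0 + 5.4 + 2.0 + 5.3 + 6.7) / 6 = 2.9167%
Σ(R_i − R̄_i)(R_m − R̄_m) = 116.7450  ⇒  Cov = 116.7450 / 6 = 19.4575
Σ(R_m − R̄_m)² = 56.9083  ⇒  Var(R_m) = 56.9083 / 6 = 9.4847
β = Cov / Var(R_m) = 19.4575 / 9.4847 = 2.0515
MRP = 8.9% − 3.9% = 5.00%
E(R) = R_f + β × MRP = 3.9% + 2.0515 × 5.0% = 14.16%

14.16%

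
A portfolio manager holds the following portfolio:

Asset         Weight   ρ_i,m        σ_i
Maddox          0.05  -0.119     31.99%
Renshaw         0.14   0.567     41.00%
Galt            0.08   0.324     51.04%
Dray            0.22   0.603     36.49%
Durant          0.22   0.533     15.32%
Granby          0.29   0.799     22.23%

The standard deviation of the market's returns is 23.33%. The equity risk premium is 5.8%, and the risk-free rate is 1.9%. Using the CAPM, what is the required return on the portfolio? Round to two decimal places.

5.92%

β_Maddox = -0.119 × 31.99% / 23.33% = -0.1632
β_Renshaw = 0.567 × 41.00% / 23.33% = 0.9964
β_Galt = 0.324 × 51.04% / 23.33% = 0.7088
β_Dray = 0.603 × 36.49% / 23.33% = 0.9431
β_Durant = 0.533 × 15.32% / 23.33% = 0.3500
β_Granby = 0.799 × 22.23% / 23.33% = 0.7613
β_P = Σ w_i β_i = 0.05×-0.1632 + 0.14×0.9964 + 0.08×0.7088 + 0.22×0.9431 + 0.22×0.3500 + 0.29×0.7613 = 0.6933
E(R_P) = R_f + β_P × MRP = 1.9% + 0.6933 × 5.8% = 5.92%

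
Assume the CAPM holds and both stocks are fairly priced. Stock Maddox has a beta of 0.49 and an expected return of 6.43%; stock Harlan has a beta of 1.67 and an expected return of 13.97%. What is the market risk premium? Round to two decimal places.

6.39%

Both satisfy E(R) = R_f + β·MRP, so the slope of the SML is
MRP = (13.97% − 6.43%) / (1.67 − 0.49) = 7.54% / 1.18 = 6.3898%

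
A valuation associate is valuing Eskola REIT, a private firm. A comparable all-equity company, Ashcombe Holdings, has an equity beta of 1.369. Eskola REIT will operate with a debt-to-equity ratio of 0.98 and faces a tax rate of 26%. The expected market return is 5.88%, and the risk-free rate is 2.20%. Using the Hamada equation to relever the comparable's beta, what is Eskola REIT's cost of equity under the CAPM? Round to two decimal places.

10.89%

β_L = β_U × [1 + (1 − t)(D/E)] = 1.369 × [1 + (1 − 0.26) × 0.98]
    = 1.369 × [1 + 0.74 × 0.98] = 1.369 × 1.7252 = 2.3618
MRP = 5.88% − 2.20% = 3.68%
E(R) = R_f + β_L × MRP = 2.20% + 2.3618 × 3.68% = 10.89%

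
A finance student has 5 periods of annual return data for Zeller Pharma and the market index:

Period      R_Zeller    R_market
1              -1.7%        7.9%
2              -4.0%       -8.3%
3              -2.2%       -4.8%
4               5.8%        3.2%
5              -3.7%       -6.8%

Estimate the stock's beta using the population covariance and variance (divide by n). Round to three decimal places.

0.327

Mean R_i = (-1.7 − 4.0 − 2.2 + 5.8 − 3.7) / 5 = -1.1600%
Mean R_m = (7.9 − 8.3 − 4.8 + 3.2 − 6.8) / 5 = -1.7600%
Σ(R_i − R̄_i)(R_m − R̄_m) = 63.8420  ⇒  Cov = 63.8420 / 5 = 12.7684
Σ(R_m − R̄_m)² = 195.3320  ⇒  Var(R_m) = 195.3320 / 5 = 39.0664
β = Cov / Var(R_m) = 12.7684 / 39.0664 = 0.3268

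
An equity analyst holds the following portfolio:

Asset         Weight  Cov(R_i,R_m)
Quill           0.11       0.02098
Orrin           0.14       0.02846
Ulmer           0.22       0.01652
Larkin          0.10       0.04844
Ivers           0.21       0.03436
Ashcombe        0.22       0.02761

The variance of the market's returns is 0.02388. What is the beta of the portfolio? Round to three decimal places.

1.175

β_Quill = 0.02098 / 0.02388 = 0.8786
β_Orrin = 0.02846 / 0.02388 = 1.1918
β_Ulmer = 0.01652 / 0.02388 = 0.6918
β_Larkin = 0.04844 / 0.02388 = 2.0285
β_Ivers = 0.03436 / 0.02388 = 1.4389
β_Ashcombe = 0.02761 / 0.02388 = 1.1562
β_P = Σ w_i β_i = 0.11×0.8786 + 0.14×1.1918 + 0.22×0.6918 + 0.10×2.0285 + 0.21×1.4389 + 0.22×1.1562 = 1.1751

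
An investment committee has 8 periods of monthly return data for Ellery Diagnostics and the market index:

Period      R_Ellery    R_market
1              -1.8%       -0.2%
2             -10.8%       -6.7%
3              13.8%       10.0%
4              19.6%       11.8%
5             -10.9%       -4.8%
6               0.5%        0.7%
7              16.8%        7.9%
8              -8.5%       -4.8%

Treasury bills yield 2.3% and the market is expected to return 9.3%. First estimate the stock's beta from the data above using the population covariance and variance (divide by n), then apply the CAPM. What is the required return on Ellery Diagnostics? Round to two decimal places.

14.36%

Mean R_i = (-1.8 − 10.8 + 13.8 + 19.6 − 10.9 + 0.5 + 16.8 − 8.5) / 8 = 2.3375%
Mean R_m = (-0.2 − 6.7 + 10.0 + 11.8 − 4.8 + 0.7 + 7.9 − 4.8) / 8 = 1.7375%
Σ(R_i − R̄_i)(R_m − R̄_m) = 635.6988  ⇒  Cov = 635.6988 / 8 = 79.4624
Σ(R_m − R̄_m)² = 368.9988  ⇒  Var(R_m) = 368.9988 / 8 = 46.1249
β = Cov / Var(R_m) = 79.4624 / 46.1249 = 1.7228
MRP = 9.3% − 2.3% = 7.00%
E(R) = R_f + β × MRP = 2.3% + 1.7228 × 7.0% = 14.36%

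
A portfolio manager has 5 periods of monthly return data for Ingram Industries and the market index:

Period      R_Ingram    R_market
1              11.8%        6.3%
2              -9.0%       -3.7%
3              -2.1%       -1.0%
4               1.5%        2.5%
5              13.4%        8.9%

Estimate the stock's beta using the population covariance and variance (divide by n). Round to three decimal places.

1.812

Mean R_i = (11.8 − 9.0 − 2.1 + 1.5 + 13.4) / 5 = 3.1200%
Mean R_m = (6.3 − 3.7 − 1.0 + 2.5 + 8.9) / 5 = 2.6000%
Σ(R_i − R̄_i)(R_m − R̄_m) = 192.1900  ⇒  Cov = 192.1900 / 5 = 38.4380
Σ(R_m − R̄_m)² = 106.0400  ⇒  Var(R_m) = 106.0400 / 5 = 21.2080
β = Cov / Var(R_m) = 38.4380 / 21.2080 = 1.8124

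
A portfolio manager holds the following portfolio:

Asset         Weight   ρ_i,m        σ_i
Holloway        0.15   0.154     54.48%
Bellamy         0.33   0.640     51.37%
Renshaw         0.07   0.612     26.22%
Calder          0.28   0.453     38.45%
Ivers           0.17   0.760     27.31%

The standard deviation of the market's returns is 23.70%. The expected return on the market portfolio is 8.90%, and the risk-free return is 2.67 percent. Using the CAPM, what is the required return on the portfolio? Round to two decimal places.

β_Holloway = 0.154 × 54.48% / 23.70% = 0.3540
β_Bellamy = 0.640 × 51.37% / 23.70% = 1.3872
β_Renshaw = 0.612 × 26.22% / 23.70% = 0.6771
β_Calder = 0.453 × 38.45% / 23.70% = 0.7349
β_Ivers = 0.760 × 27.31% / 23.70% = 0.8758
β_P = Σ w_i β_i = 0.15×0.3540 + 0.33×1.3872 + 0.07×0.6771 + 0.28×0.7349 + 0.17×0.8758 = 0.9129
MRP = 8.90% − 2.67% = 6.23%
E(R_P) = R_f + β_P × MRP = 2.67% + 0.9129 × 6.23% = 8.36%

8.36%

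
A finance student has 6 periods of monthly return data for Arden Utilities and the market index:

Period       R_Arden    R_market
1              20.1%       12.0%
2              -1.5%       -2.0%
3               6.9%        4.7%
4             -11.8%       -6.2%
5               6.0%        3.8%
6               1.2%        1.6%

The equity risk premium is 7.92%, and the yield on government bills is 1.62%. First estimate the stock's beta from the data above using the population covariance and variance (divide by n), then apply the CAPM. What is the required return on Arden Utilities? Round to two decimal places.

14.98%

Mean R_i = (20.1 − 1.5 + 6.9 − 11.8 + 6.0 + 1.2) / 6 = 3.4833%
Mean R_m = (12.0 − 2.0 + 4.7 − 6.2 + 3.8 + 1.6) / 6 = 2.3167%
Σ(R_i − R̄_i)(R_m − R̄_m) = 326.0917  ⇒  Cov = 326.0917 / 6 = 54.3486
Σ(R_m − R̄_m)² = 193.3283  ⇒  Var(R_m) = 193.3283 / 6 = 32.2214
β = Cov / Var(R_m) = 54.3486 / 32.2214 = 1.6867
E(R) = R_f + β × MRP = 1.62% + 1.6867 × 7.92% = 14.98%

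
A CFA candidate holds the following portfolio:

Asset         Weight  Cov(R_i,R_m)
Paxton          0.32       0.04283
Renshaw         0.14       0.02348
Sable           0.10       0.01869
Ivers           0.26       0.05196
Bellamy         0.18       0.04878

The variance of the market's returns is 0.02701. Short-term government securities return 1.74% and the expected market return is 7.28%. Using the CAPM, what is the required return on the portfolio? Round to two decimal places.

10.18%

β_Paxton = 0.04283 / 0.02701 = 1.5857
β_Renshaw = 0.02348 / 0.02701 = 0.8693
β_Sable = 0.01869 / 0.02701 = 0.6920
β_Ivers = 0.05196 / 0.02701 = 1.9237
β_Bellamy = 0.04878 / 0.02701 = 1.8060
β_P = Σ w_i β_i = 0.32×1.5857 + 0.14×0.8693 + 0.10×0.6920 + 0.26×1.9237 + 0.18×1.8060 = 1.5236
MRP = 7.28% − 1.74% = 5.54%
E(R_P) = R_f + β_P × MRP = 1.74% + 1.5236 × 5.54% = 10.18%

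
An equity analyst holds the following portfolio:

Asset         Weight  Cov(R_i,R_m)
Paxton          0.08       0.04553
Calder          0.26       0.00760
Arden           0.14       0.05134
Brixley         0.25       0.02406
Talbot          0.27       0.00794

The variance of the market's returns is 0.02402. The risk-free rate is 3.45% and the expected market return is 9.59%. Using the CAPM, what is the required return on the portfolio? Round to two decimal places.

8.81%

β_Paxton = 0.04553 / 0.02402 = 1.8955
β_Calder = 0.00760 / 0.02402 = 0.3164
β_Arden = 0.05134 / 0.02402 = 2.1374
β_Brixley = 0.02406 / 0.02402 = 1.0017
β_Talbot = 0.00794 / 0.02402 = 0.3306
β_P = Σ w_i β_i = 0.08×1.8955 + 0.26×0.3164 + 0.14×2.1374 + 0.25×1.0017 + 0.27×0.3306 = 0.8728
MRP = 9.59% − 3.45% = 6.14%
E(R_P) = R_f + β_P × MRP = 3.45% + 0.8728 × 6.14% = 8.81%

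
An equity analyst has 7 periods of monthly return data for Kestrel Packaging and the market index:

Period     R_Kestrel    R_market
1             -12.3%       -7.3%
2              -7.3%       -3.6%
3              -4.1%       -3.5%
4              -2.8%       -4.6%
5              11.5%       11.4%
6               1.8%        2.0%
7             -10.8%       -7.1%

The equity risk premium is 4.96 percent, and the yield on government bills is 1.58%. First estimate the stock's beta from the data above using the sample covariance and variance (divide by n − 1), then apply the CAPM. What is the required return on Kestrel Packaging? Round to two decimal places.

Mean R_i = (-12.3 − 7.3 − 4.1 − 2.8 + 11.5 + 1.8 − 10.8) / 7 = -3.4286%
Mean R_m = (-7.3 − 3.6 − 3.5 − 4.6 + 11.4 + 2.0 − 7.1) / 7 = -1.8143%
Σ(R_i − R̄_i)(R_m − R̄_m) = 311.1371  ⇒  Cov = 311.1371 / 6 = 51.8562
Σ(R_m − R̄_m)² = 260.9886  ⇒  Var(R_m) = 260.9886 / 6 = 43.4981
β = Cov / Var(R_m) = 51.8562 / 43.4981 = 1.1921
E(R) = R_f + β × MRP = 1.58% + 1.1921 × 4.96% = 7.49%

7.49%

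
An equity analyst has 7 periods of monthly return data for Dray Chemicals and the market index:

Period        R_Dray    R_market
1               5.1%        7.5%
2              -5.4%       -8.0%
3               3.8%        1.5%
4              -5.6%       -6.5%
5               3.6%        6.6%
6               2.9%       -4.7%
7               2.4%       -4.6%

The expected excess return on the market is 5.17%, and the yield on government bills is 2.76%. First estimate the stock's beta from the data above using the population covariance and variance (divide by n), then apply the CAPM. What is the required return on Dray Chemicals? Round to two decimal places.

5.55%

Mean R_i = (5.1 − 5.4 + 3.8 − 5.6 + 3.6 + 2.9 + 2.4) / 7 = 0.9714%
Mean R_m = (7.5 − 8.0 + 1.5 − 6.5 + 6.6 − 4.7 − 4.6) / 7 = -1.1714%
Σ(R_i − R̄_i)(R_m − R̄_m) = 130.6057  ⇒  Cov = 130.6057 / 7 = 18.6580
Σ(R_m − R̄_m)² = 241.9543  ⇒  Var(R_m) = 241.9543 / 7 = 34.5649
β = Cov / Var(R_m) = 18.6580 / 34.5649 = 0.5398
E(R) = R_f + β × MRP = 2.76% + 0.5398 × 5.17% = 5.55%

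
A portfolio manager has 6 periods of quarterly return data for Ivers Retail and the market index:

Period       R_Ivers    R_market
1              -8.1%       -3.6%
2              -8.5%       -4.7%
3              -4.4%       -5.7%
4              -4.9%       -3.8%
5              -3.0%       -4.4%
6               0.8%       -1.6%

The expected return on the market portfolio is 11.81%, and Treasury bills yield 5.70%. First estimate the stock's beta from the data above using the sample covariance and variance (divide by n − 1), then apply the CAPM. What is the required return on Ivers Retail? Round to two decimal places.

14.24%

Mean R_i = (-8.1 − 8.5 − 4.4 − 4.9 − 3.0 + 0.8) / 6 = -4.6833%
Mean R_m = (-3.6 − 4.7 − 5.7 − 3.8 − 4.4 − 1.6) / 6 = -3.9667%
Σ(R_i − R̄_i)(R_m − R̄_m) = 13.2667  ⇒  Cov = 13.2667 / 5 = 2.6533
Σ(R_m − R̄_m)² = 9.4933  ⇒  Var(R_m) = 9.4933 / 5 = 1.8987
β = Cov / Var(R_m) = 2.6533 / 1.8987 = 1.3974
MRP = 11.81% − 5.70% = 6.11%
E(R) = R_f + β × MRP = 5.70% + 1.3974 × 6.11% = 14.24%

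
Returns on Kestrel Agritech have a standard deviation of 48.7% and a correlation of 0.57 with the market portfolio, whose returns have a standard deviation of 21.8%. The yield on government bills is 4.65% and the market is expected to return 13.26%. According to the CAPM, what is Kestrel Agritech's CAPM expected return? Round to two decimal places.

15.61%

β = ρ × σ_i / σ_m = 0.57 × 48.7% / 21.8% = 1.2733
MRP = 13.26% − 4.65% = 8.61%
E(R) = 4.65% + 1.2733 × 8.61% = 15.61%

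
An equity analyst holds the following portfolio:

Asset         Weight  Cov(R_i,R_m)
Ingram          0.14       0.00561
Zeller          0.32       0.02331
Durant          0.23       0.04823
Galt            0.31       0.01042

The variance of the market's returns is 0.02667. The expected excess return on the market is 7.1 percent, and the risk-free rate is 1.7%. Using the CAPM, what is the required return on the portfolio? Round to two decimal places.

7.71%

β_Ingram = 0.00561 / 0.02667 = 0.2103
β_Zeller = 0.02331 / 0.02667 = 0.8740
β_Durant = 0.04823 / 0.02667 = 1.8084
β_Galt = 0.01042 / 0.02667 = 0.3907
β_P = Σ w_i β_i = 0.14×0.2103 + 0.32×0.8740 + 0.23×1.8084 + 0.31×0.3907 = 0.8462
E(R_P) = R_f + β_P × MRP = 1.7% + 0.8462 × 7.1% = 7.71%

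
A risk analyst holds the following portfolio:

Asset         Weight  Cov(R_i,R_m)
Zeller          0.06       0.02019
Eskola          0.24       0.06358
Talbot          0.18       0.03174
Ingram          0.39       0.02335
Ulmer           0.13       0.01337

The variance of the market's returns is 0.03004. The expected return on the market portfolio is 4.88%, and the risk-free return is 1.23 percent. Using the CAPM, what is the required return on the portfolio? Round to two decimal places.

5.24%

β_Zeller = 0.02019 / 0.03004 = 0.6721
β_Eskola = 0.06358 / 0.03004 = 2.1165
β_Talbot = 0.03174 / 0.03004 = 1.0566
β_Ingram = 0.02335 / 0.03004 = 0.7773
β_Ulmer = 0.01337 / 0.03004 = 0.4451
β_P = Σ w_i β_i = 0.06×0.6721 + 0.24×2.1165 + 0.18×1.0566 + 0.39×0.7773 + 0.13×0.4451 = 1.0995
MRP = 4.88% − 1.23% = 3.65%
E(R_P) = R_f + β_P × MRP = 1.23% + 1.0995 × 3.65% = 5.24%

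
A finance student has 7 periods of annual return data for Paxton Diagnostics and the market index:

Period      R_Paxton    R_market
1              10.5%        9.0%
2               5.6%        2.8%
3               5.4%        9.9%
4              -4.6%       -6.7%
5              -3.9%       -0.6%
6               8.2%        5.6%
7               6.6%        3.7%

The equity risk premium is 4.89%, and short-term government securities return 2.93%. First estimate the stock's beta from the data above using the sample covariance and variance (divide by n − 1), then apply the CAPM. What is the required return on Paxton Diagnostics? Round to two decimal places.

7.23%

Mean R_i = (10.5 + 5.6 + 5.4 − 4.6 − 3.9 + 8.2 + 6.6) / 7 = 3.9714%
Mean R_m = (9.0 + 2.8 + 9.9 − 6.7 − 0.6 + 5.6 + 3.7) / 7 = 3.3857%
Σ(R_i − R̄_i)(R_m − R̄_m) = 173.0171  ⇒  Cov = 173.0171 / 6 = 28.8362
Σ(R_m − R̄_m)² = 196.9086  ⇒  Var(R_m) = 196.9086 / 6 = 32.8181
β = Cov / Var(R_m) = 28.8362 / 32.8181 = 0.8787
E(R) = R_f + β × MRP = 2.93% + 0.8787 × 4.89% = 7.23%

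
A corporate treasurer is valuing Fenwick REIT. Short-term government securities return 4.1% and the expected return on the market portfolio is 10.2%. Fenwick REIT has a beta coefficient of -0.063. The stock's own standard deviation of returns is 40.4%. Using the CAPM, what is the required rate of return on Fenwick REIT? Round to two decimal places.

Market risk premium = E(R_m) − R_f = 10.2% − 4.1% = 6.10%
E(R) = R_f + β × MRP = 4.1% + -0.063 × 6.1% = 3.72%

3.72%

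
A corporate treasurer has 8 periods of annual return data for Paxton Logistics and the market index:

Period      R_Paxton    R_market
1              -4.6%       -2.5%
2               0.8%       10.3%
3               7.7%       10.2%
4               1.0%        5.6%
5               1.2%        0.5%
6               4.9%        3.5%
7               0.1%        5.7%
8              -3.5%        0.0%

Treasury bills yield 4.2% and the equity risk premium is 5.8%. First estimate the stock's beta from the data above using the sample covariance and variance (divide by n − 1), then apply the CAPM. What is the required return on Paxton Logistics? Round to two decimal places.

7.61%

Mean R_i = (-4.6 + 0.8 + 7.7 + 1.0 + 1.2 + 4.9 + 0.1 − 3.5) / 8 = 0.9500%
Mean R_m = (-2.5 + 10.3 + 10.2 + 5.6 + 0.5 + 3.5 + 5.7 + 0.0) / 8 = 4.1625%
Σ(R_i − R̄_i)(R_m − R̄_m) = 90.5650  ⇒  Cov = 90.5650 / 7 = 12.9379
Σ(R_m − R̄_m)² = 154.1188  ⇒  Var(R_m) = 154.1188 / 7 = 22.0170
β = Cov / Var(R_m) = 12.9379 / 22.0170 = 0.5876
E(R) = R_f + β × MRP = 4.2% + 0.5876 × 5.8% = 7.61%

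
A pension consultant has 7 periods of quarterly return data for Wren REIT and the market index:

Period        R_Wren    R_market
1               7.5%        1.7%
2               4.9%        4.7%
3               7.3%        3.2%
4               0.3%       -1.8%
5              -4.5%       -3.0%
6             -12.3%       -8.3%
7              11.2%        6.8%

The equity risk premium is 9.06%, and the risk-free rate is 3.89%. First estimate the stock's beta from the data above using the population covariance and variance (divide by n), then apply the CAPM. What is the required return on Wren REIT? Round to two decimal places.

Mean R_i = (7.5 + 4.9 + 7.3 + 0.3 − 4.5 − 12.3 + 11.2) / 7 = 2.0571%
Mean R_m = (1.7 + 4.7 + 3.2 − 1.8 − 3.0 − 8.3 + 6.8) / 7 = 0.4714%
Σ(R_i − R̄_i)(R_m − R̄_m) = 243.5614  ⇒  Cov = 243.5614 / 7 = 34.7945
Σ(R_m − R̄_m)² = 161.0343  ⇒  Var(R_m) = 161.0343 / 7 = 23.0049
β = Cov / Var(R_m) = 34.7945 / 23.0049 = 1.5125
E(R) = R_f + β × MRP = 3.89% + 1.5125 × 9.06% = 17.59%

17.59%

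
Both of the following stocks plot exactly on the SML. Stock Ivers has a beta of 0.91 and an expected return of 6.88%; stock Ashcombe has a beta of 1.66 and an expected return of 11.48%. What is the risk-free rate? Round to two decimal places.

1.30%

Both satisfy E(R) = R_f + β·MRP, so the slope of the SML is
MRP = (11.48% − 6.88%) / (1.66 − 0.91) = 4.60% / 0.75 = 6.1333%
R_f = E(R_Ivers) − β_Ivers·MRP = 6.88% − 0.91 × 6.1333% = 1.2987%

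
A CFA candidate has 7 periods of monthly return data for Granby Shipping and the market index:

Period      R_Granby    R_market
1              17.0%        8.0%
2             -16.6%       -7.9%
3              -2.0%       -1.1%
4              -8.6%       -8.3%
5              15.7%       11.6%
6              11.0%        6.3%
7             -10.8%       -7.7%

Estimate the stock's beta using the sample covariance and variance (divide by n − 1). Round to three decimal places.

1.569

Mean R_i = (17.0 − 16.6 − 2.0 − 8.6 + 15.7 + 11.0 − 10.8) / 7 = 0.8143%
Mean R_m = (8.0 − 7.9 − 1.1 − 8.3 + 11.6 + 6.3 − 7.7) / 7 = 0.1286%
Σ(R_i − R̄_i)(R_m − R̄_m) = 674.5671  ⇒  Cov = 674.5671 / 6 = 112.4279
Σ(R_m − R̄_m)² = 429.9343  ⇒  Var(R_m) = 429.9343 / 6 = 71.6557
β = Cov / Var(R_m) = 112.4279 / 71.6557 = 1.5690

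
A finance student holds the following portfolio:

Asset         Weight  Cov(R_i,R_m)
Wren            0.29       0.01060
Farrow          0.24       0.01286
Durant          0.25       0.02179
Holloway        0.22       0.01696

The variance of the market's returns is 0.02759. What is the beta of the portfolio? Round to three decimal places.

β_Wren = 0.01060 / 0.02759 = 0.3842
β_Farrow = 0.01286 / 0.02759 = 0.4661
β_Durant = 0.02179 / 0.02759 = 0.7898
β_Holloway = 0.01696 / 0.02759 = 0.6147
β_P = Σ w_i β_i = 0.29×0.3842 + 0.24×0.4661 + 0.25×0.7898 + 0.22×0.6147 = 0.5560

0.556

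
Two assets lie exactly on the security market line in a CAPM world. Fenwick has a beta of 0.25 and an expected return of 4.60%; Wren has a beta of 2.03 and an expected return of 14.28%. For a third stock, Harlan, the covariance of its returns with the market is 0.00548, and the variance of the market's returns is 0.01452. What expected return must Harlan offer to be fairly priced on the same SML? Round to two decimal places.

5.29%

MRP = (14.28% − 4.60%) / (2.03 − 0.25) = 5.4382%
R_f = 4.60% − 0.25 × 5.4382% = 3.2405%
β_Harlan = Cov / Var(R_m) = 0.00548 / 0.01452 = 0.3774
E(R_Harlan) = R_f + β × MRP = 3.2405% + 0.3774 × 5.4382% = 5.29%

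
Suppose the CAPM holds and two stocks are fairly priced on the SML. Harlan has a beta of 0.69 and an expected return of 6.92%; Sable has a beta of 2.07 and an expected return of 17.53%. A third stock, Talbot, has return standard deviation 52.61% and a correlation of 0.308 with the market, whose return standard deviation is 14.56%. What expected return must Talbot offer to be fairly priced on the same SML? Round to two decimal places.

10.17%

MRP = (17.53% − 6.92%) / (2.07 − 0.69) = 7.6884%
R_f = 6.92% − 0.69 × 7.6884% = 1.6150%
β_Talbot = ρ·σ_i/σ_m = 0.308 × 52.61 / 14.56 = 1.1129
E(R_Talbot) = R_f + β × MRP = 1.6150% + 1.1129 × 7.6884% = 10.17%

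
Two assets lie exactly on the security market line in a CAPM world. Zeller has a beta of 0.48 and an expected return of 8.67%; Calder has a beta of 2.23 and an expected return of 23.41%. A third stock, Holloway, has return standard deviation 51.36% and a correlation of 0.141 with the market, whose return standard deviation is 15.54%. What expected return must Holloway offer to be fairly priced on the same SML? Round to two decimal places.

8.55%

MRP = (23.41% − 8.67%) / (2.23 − 0.48) = 8.4229%
R_f = 8.67% − 0.48 × 8.4229% = 4.6270%
β_Holloway = ρ·σ_i/σ_m = 0.141 × 51.36 / 15.54 = 0.4660
E(R_Holloway) = R_f + β × MRP = 4.6270% + 0.4660 × 8.4229% = 8.55%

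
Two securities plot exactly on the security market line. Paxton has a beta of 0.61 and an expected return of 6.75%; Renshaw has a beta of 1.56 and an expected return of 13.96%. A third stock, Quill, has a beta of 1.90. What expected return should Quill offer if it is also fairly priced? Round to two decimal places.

16.54%

MRP (SML slope) = (13.96% − 6.75%) / (1.56 − 0.61) = 7.21% / 0.95 = 7.5895%
R_f (intercept) = 6.75% − 0.61 × 7.5895% = 2.1204%
E(R_Quill) = R_f + β × MRP = 2.1204% + 1.90 × 7.5895% = 16.54%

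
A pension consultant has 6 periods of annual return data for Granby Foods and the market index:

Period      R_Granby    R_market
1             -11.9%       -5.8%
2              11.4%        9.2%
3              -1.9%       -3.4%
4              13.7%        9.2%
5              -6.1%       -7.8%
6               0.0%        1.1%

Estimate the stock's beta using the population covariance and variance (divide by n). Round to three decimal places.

1.277

Mean R_i = (-11.9 + 11.4 − 1.9 + 13.7 − 6.1 + 0.0) / 6 = 0.8667%
Mean R_m = (-5.8 + 9.2 − 3.4 + 9.2 − 7.8 + 1.1) / 6 = 0.4167%
Σ(R_i − R̄_i)(R_m − R̄_m) = 351.8133  ⇒  Cov = 351.8133 / 6 = 58.6356
Σ(R_m − R̄_m)² = 275.4883  ⇒  Var(R_m) = 275.4883 / 6 = 45.9147
β = Cov / Var(R_m) = 58.6356 / 45.9147 = 1.2771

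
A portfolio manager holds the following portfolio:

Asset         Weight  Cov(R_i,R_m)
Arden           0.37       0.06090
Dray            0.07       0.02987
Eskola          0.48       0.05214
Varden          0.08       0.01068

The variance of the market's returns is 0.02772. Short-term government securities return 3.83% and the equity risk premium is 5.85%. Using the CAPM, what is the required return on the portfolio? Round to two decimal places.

14.49%

β_Arden = 0.06090 / 0.02772 = 2.1970
β_Dray = 0.02987 / 0.02772 = 1.0776
β_Eskola = 0.05214 / 0.02772 = 1.8810
β_Varden = 0.01068 / 0.02772 = 0.3853
β_P = Σ w_i β_i = 0.37×2.1970 + 0.07×1.0776 + 0.48×1.8810 + 0.08×0.3853 = 1.8220
E(R_P) = R_f + β_P × MRP = 3.83% + 1.8220 × 5.85% = 14.49%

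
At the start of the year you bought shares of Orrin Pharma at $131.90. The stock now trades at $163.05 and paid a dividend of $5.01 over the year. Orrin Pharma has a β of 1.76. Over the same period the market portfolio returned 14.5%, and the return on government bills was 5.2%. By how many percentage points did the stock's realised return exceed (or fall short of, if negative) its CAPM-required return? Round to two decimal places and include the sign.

+5.85%

Realised HPR = (P1 + D1 − P0) / P0 = (163.05 + 5.01 − 131.90) / 131.90 = 36.16 / 131.90 = 27.4147%
MRP = 14.5% − 5.2% = 9.30%
CAPM required = R_f + β·MRP = 5.2% + 1.76 × 9.3% = 21.5680%
α = realised − required = 27.4147% − 21.5680% = +5.85%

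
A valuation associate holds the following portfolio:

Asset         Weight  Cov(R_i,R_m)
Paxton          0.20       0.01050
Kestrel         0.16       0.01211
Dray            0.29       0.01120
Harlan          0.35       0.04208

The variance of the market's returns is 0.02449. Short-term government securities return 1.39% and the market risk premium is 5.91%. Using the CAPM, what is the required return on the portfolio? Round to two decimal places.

β_Paxton = 0.01050 / 0.02449 = 0.4287
β_Kestrel = 0.01211 / 0.02449 = 0.4945
β_Dray = 0.01120 / 0.02449 = 0.4573
β_Harlan = 0.04208 / 0.02449 = 1.7183
β_P = Σ w_i β_i = 0.20×0.4287 + 0.16×0.4945 + 0.29×0.4573 + 0.35×1.7183 = 0.8989
E(R_P) = R_f + β_P × MRP = 1.39% + 0.8989 × 5.91% = 6.70%

6.70%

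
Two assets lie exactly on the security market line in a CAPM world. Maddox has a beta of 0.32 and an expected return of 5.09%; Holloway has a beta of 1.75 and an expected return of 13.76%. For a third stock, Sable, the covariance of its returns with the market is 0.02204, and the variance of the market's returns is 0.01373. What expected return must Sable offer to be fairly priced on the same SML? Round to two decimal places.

MRP = (13.76% − 5.09%) / (1.75 − 0.32) = 6.0629%
R_f = 5.09% − 0.32 × 6.0629% = 3.1499%
β_Sable = Cov / Var(R_m) = 0.02204 / 0.01373 = 1.6052
E(R_Sable) = R_f + β × MRP = 3.1499% + 1.6052 × 6.0629% = 12.88%

12.88%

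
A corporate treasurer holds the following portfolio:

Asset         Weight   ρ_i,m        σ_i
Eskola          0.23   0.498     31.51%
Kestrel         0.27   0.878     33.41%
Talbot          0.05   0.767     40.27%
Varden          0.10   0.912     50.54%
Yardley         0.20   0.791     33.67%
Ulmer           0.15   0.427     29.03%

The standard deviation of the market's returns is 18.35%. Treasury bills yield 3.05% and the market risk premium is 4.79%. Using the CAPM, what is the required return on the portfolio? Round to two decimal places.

9.54%

β_Eskola = 0.498 × 31.51% / 18.35% = 0.8551
β_Kestrel = 0.878 × 33.41% / 18.35% = 1.5986
β_Talbot = 0.767 × 40.27% / 18.35% = 1.6832
β_Varden = 0.912 × 50.54% / 18.35% = 2.5119
β_Yardley = 0.791 × 33.67% / 18.35% = 1.4514
β_Ulmer = 0.427 × 29.03% / 18.35% = 0.6755
β_P = Σ w_i β_i = 0.23×0.8551 + 0.27×1.5986 + 0.05×1.6832 + 0.10×2.5119 + 0.20×1.4514 + 0.15×0.6755 = 1.3553
E(R_P) = R_f + β_P × MRP = 3.05% + 1.3553 × 4.79% = 9.54%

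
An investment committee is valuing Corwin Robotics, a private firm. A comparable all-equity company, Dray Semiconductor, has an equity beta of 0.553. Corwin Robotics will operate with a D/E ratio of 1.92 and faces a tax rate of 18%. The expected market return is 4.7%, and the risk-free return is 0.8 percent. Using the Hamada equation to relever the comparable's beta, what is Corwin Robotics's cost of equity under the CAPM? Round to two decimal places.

6.35%

β_L = β_U × [1 + (1 − t)(D/E)] = 0.553 × [1 + (1 − 0.18) × 1.92]
    = 0.553 × [1 + 0.82 × 1.92] = 0.553 × 2.5744 = 1.4236
MRP = 4.7% − 0.8% = 3.90%
E(R) = R_f + β_L × MRP = 0.8% + 1.4236 × 3.9% = 6.35%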